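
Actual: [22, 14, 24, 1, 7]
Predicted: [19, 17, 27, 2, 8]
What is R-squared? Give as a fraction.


Mean(y) = 68/5. SS_res = 29. SS_tot = 1906/5. R^2 = 1 - 29/(1906/5) = 1761/1906.

1761/1906


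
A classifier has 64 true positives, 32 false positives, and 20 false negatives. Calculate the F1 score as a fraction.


Precision = 64/96 = 2/3. Recall = 64/84 = 16/21. F1 = 2*P*R/(P+R) = 32/45.

32/45


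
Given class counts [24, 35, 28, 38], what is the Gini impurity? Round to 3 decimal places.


Total = 125. Proportions: 24/125, 35/125, 28/125, 38/125. sum(p_i^2) = 0.2579. Gini = 1 - 0.2579 = 0.7421, which rounds to 0.742.

0.742


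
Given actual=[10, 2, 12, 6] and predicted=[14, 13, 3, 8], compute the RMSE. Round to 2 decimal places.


MSE = 55.5000. RMSE = sqrt(55.5000) = 7.45.

7.45


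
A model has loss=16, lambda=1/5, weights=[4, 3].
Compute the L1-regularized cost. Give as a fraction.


L1 norm = sum(|w|) = 7. J = 16 + 1/5 * 7 = 87/5.

87/5


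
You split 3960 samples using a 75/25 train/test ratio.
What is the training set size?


Test set = 3960 * 25% = 990. Training set = 3960 - 990 = 2970.

2970


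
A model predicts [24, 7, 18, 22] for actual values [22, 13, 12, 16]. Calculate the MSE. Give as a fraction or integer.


MSE = (1/4) * ((22-24)^2=4 + (13-7)^2=36 + (12-18)^2=36 + (16-22)^2=36). Sum = 112. MSE = 28.

28


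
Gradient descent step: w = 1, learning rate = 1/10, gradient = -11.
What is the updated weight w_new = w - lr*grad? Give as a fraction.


w_new = 1 - 1/10 * -11 = 1 - -11/10 = 21/10.

21/10


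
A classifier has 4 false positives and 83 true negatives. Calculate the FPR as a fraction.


FPR = FP / (FP + TN) = 4 / 87 = 4/87.

4/87


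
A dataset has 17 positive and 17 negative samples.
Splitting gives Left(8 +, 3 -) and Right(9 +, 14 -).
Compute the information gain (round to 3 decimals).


H(parent) = 1.0000. H(left) = 0.8454, H(right) = 0.9656. Weighted = (11/34)*0.8454 + (23/34)*0.9656 = 0.9267. IG = 1.0000 - 0.9267 = 0.0733, which rounds to 0.073.

0.073


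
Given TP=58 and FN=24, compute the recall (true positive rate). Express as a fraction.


Recall = TP / (TP + FN) = 58 / 82 = 29/41.

29/41


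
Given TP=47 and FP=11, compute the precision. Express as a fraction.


Precision = TP / (TP + FP) = 47 / 58 = 47/58.

47/58


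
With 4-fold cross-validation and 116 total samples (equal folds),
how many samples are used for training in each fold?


Each validation fold has 116/4 = 29 samples. Training set = 116 - 29 = 87.

87


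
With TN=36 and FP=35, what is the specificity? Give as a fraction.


Specificity = TN / (TN + FP) = 36 / 71 = 36/71.

36/71


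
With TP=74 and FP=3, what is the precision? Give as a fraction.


Precision = TP / (TP + FP) = 74 / 77 = 74/77.

74/77


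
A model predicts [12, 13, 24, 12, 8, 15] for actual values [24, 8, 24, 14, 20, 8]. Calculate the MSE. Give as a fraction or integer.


MSE = (1/6) * ((24-12)^2=144 + (8-13)^2=25 + (24-24)^2=0 + (14-12)^2=4 + (20-8)^2=144 + (8-15)^2=49). Sum = 366. MSE = 61.

61


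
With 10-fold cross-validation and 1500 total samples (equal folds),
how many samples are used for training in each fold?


Each validation fold has 1500/10 = 150 samples. Training set = 1500 - 150 = 1350.

1350


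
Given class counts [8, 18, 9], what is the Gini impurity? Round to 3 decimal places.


Total = 35. Proportions: 8/35, 18/35, 9/35. sum(p_i^2) = 0.3829. Gini = 1 - 0.3829 = 0.6171, which rounds to 0.617.

0.617


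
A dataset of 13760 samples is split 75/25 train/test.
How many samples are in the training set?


Test set = 13760 * 25% = 3440. Training set = 13760 - 3440 = 10320.

10320


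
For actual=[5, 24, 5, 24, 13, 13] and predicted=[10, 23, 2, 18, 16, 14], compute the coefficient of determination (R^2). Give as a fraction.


Mean(y) = 14. SS_res = 81. SS_tot = 364. R^2 = 1 - 81/(364) = 283/364.

283/364


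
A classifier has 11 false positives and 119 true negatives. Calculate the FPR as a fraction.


FPR = FP / (FP + TN) = 11 / 130 = 11/130.

11/130


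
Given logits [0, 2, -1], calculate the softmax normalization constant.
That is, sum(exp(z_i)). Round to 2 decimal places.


Denom = e^0=1.0000 + e^2=7.3891 + e^-1=0.3679. Sum = 8.7570, which rounds to 8.76.

8.76


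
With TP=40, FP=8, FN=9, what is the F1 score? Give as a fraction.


Precision = 40/48 = 5/6. Recall = 40/49 = 40/49. F1 = 2*P*R/(P+R) = 80/97.

80/97


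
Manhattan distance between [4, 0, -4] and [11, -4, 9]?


d = sum of absolute differences: |4-11|=7 + |0--4|=4 + |-4-9|=13 = 24.

24


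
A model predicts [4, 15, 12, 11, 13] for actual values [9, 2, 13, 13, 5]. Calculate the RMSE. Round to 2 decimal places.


MSE = 52.6000. RMSE = sqrt(52.6000) = 7.25.

7.25


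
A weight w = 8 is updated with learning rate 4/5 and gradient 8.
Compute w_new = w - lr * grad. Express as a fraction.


w_new = 8 - 4/5 * 8 = 8 - 32/5 = 8/5.

8/5


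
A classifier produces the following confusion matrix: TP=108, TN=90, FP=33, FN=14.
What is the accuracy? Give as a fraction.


Accuracy = (TP + TN) / (TP + TN + FP + FN) = (108 + 90) / 245 = 198/245.

198/245


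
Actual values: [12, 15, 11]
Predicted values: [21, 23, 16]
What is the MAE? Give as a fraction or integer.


MAE = (1/3) * (|12-21|=9 + |15-23|=8 + |11-16|=5). Sum = 22. MAE = 22/3.

22/3


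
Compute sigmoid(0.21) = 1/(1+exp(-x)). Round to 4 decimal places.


sigma(0.21) = 1/(1+e^(-0.21)) = 1/(1+0.810584) = 1/1.810584 = 0.5523.

0.5523


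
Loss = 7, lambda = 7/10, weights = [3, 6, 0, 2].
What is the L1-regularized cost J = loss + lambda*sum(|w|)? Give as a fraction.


L1 norm = sum(|w|) = 11. J = 7 + 7/10 * 11 = 147/10.

147/10


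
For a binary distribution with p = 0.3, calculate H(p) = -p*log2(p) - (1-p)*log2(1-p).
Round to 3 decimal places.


H = -0.3*log2(0.3) - 0.7*log2(0.7) = 0.881.

0.881


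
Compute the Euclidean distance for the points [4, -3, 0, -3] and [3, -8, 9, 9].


d = sqrt(sum of squared differences). (4-3)^2=1, (-3--8)^2=25, (0-9)^2=81, (-3-9)^2=144. Sum = 251.

sqrt(251)


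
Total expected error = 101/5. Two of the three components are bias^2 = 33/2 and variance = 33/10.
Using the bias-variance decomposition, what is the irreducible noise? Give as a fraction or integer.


Total error = bias^2 + variance + irreducible noise. So irreducible noise = 101/5 - 33/2 - 33/10 = 2/5.

2/5


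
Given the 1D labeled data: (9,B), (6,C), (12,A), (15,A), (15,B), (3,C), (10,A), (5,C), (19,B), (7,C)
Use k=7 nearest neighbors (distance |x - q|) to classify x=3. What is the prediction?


Distances: |9-3|=6, |6-3|=3, |12-3|=9, |15-3|=12, |15-3|=12, |3-3|=0, |10-3|=7, |5-3|=2, |19-3|=16, |7-3|=4. 7 nearest: (3,C), (5,C), (6,C), (7,C), (9,B), (10,A), (12,A). Counts: {'C': 4, 'B': 1, 'A': 2}. Majority class: C.

C


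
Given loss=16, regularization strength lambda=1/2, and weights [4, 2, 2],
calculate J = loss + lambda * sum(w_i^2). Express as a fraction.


L2 sq norm = sum(w^2) = 24. J = 16 + 1/2 * 24 = 28.

28


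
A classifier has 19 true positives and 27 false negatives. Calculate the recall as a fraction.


Recall = TP / (TP + FN) = 19 / 46 = 19/46.

19/46


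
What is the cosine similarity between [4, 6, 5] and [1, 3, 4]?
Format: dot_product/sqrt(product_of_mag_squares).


dot = 42. |a|^2 = 77, |b|^2 = 26. cos = 42/sqrt(2002).

42/sqrt(2002)


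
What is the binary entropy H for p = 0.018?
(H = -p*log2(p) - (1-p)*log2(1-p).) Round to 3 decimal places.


H = -0.018*log2(0.018) - 0.982*log2(0.982) = 0.130.

0.130


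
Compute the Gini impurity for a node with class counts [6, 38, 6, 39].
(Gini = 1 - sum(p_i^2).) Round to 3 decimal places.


Total = 89. Proportions: 6/89, 38/89, 6/89, 39/89. sum(p_i^2) = 0.3834. Gini = 1 - 0.3834 = 0.6166, which rounds to 0.617.

0.617


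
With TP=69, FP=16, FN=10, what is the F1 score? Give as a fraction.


Precision = 69/85 = 69/85. Recall = 69/79 = 69/79. F1 = 2*P*R/(P+R) = 69/82.

69/82


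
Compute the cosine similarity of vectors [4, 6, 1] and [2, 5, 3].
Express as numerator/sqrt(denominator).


dot = 41. |a|^2 = 53, |b|^2 = 38. cos = 41/sqrt(2014).

41/sqrt(2014)


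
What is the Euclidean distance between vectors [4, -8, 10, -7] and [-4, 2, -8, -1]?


d = sqrt(sum of squared differences). (4--4)^2=64, (-8-2)^2=100, (10--8)^2=324, (-7--1)^2=36. Sum = 524.

sqrt(524)


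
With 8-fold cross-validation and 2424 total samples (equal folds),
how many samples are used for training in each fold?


Each validation fold has 2424/8 = 303 samples. Training set = 2424 - 303 = 2121.

2121


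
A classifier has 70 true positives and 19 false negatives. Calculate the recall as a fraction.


Recall = TP / (TP + FN) = 70 / 89 = 70/89.

70/89


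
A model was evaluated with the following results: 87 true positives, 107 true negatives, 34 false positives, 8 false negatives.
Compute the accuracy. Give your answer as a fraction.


Accuracy = (TP + TN) / (TP + TN + FP + FN) = (87 + 107) / 236 = 97/118.

97/118


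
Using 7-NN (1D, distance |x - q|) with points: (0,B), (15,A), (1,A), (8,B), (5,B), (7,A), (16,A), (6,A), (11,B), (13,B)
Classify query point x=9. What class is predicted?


Distances: |0-9|=9, |15-9|=6, |1-9|=8, |8-9|=1, |5-9|=4, |7-9|=2, |16-9|=7, |6-9|=3, |11-9|=2, |13-9|=4. 7 nearest: (8,B), (7,A), (11,B), (6,A), (5,B), (13,B), (15,A). Counts: {'B': 4, 'A': 3}. Majority class: B.

B


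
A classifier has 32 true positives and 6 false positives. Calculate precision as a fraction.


Precision = TP / (TP + FP) = 32 / 38 = 16/19.

16/19


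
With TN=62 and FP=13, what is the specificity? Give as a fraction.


Specificity = TN / (TN + FP) = 62 / 75 = 62/75.

62/75


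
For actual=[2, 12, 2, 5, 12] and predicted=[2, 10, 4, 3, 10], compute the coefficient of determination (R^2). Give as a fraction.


Mean(y) = 33/5. SS_res = 16. SS_tot = 516/5. R^2 = 1 - 16/(516/5) = 109/129.

109/129


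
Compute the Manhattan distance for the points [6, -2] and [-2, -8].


d = sum of absolute differences: |6--2|=8 + |-2--8|=6 = 14.

14


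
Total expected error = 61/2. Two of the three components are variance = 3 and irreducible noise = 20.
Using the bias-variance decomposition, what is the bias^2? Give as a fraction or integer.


Total error = bias^2 + variance + irreducible noise. So bias^2 = 61/2 - 3 - 20 = 15/2.

15/2


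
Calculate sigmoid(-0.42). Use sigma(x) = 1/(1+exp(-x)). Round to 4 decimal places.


sigma(-0.42) = 1/(1+e^(0.42)) = 1/(1+1.521962) = 1/2.521962 = 0.3965.

0.3965


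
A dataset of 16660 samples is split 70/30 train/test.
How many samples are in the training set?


Test set = 16660 * 30% = 4998. Training set = 16660 - 4998 = 11662.

11662


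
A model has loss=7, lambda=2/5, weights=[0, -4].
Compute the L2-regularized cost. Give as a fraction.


L2 sq norm = sum(w^2) = 16. J = 7 + 2/5 * 16 = 67/5.

67/5


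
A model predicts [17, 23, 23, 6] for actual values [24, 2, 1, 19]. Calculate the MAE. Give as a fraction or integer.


MAE = (1/4) * (|24-17|=7 + |2-23|=21 + |1-23|=22 + |19-6|=13). Sum = 63. MAE = 63/4.

63/4


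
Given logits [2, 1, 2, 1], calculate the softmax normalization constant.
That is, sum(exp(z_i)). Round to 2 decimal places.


Denom = e^2=7.3891 + e^1=2.7183 + e^2=7.3891 + e^1=2.7183. Sum = 20.2148, which rounds to 20.21.

20.21


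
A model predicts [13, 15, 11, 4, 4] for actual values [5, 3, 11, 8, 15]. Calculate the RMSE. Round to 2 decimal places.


MSE = 69.0000. RMSE = sqrt(69.0000) = 8.31.

8.31


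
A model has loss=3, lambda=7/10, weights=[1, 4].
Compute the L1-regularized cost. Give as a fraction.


L1 norm = sum(|w|) = 5. J = 3 + 7/10 * 5 = 13/2.

13/2


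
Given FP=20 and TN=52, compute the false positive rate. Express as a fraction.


FPR = FP / (FP + TN) = 20 / 72 = 5/18.

5/18


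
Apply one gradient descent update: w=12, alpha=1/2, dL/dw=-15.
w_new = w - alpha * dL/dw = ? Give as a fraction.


w_new = 12 - 1/2 * -15 = 12 - -15/2 = 39/2.

39/2


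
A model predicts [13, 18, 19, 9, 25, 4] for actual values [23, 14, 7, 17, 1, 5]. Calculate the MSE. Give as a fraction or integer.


MSE = (1/6) * ((23-13)^2=100 + (14-18)^2=16 + (7-19)^2=144 + (17-9)^2=64 + (1-25)^2=576 + (5-4)^2=1). Sum = 901. MSE = 901/6.

901/6


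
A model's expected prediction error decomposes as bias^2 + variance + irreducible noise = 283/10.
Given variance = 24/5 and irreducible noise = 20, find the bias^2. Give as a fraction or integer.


Total error = bias^2 + variance + irreducible noise. So bias^2 = 283/10 - 24/5 - 20 = 7/2.

7/2


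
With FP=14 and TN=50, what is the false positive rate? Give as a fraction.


FPR = FP / (FP + TN) = 14 / 64 = 7/32.

7/32


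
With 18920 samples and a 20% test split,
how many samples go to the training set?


Test set = 18920 * 20% = 3784. Training set = 18920 - 3784 = 15136.

15136


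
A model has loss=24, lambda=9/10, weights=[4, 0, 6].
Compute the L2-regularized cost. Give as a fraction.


L2 sq norm = sum(w^2) = 52. J = 24 + 9/10 * 52 = 354/5.

354/5


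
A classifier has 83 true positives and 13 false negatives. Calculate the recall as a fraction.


Recall = TP / (TP + FN) = 83 / 96 = 83/96.

83/96


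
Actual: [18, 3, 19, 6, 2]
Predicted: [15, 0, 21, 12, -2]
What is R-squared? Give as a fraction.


Mean(y) = 48/5. SS_res = 74. SS_tot = 1366/5. R^2 = 1 - 74/(1366/5) = 498/683.

498/683


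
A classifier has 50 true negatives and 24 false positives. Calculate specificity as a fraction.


Specificity = TN / (TN + FP) = 50 / 74 = 25/37.

25/37


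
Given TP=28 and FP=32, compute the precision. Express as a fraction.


Precision = TP / (TP + FP) = 28 / 60 = 7/15.

7/15


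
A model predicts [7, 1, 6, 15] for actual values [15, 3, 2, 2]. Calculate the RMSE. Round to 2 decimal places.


MSE = 63.2500. RMSE = sqrt(63.2500) = 7.95.

7.95


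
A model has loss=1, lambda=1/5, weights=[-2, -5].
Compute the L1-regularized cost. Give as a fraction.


L1 norm = sum(|w|) = 7. J = 1 + 1/5 * 7 = 12/5.

12/5


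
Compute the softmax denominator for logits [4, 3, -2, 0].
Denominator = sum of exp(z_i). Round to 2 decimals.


Denom = e^4=54.5982 + e^3=20.0855 + e^-2=0.1353 + e^0=1.0000. Sum = 75.8190, which rounds to 75.82.

75.82


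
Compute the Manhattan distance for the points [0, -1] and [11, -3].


d = sum of absolute differences: |0-11|=11 + |-1--3|=2 = 13.

13


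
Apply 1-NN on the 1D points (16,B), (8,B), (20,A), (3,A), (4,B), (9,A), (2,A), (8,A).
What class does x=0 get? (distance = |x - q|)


Distances: |16-0|=16, |8-0|=8, |20-0|=20, |3-0|=3, |4-0|=4, |9-0|=9, |2-0|=2, |8-0|=8. 1 nearest: (2,A). Counts: {'A': 1}. Majority class: A.

A


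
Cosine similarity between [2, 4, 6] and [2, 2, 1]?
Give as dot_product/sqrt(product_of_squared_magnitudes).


dot = 18. |a|^2 = 56, |b|^2 = 9. cos = 18/sqrt(504).

18/sqrt(504)


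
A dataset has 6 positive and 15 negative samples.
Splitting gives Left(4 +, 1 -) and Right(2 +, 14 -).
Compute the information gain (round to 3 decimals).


H(parent) = 0.8631. H(left) = 0.7219, H(right) = 0.5436. Weighted = (5/21)*0.7219 + (16/21)*0.5436 = 0.5861. IG = 0.8631 - 0.5861 = 0.2770, which rounds to 0.277.

0.277


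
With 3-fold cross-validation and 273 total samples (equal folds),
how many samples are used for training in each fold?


Each validation fold has 273/3 = 91 samples. Training set = 273 - 91 = 182.

182


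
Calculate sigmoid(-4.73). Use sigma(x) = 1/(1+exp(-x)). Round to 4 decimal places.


sigma(-4.73) = 1/(1+e^(4.73)) = 1/(1+113.295562) = 1/114.295562 = 0.0087.

0.0087


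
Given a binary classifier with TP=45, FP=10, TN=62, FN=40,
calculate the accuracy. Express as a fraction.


Accuracy = (TP + TN) / (TP + TN + FP + FN) = (45 + 62) / 157 = 107/157.

107/157


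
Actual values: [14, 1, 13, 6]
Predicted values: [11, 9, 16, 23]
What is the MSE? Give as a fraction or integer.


MSE = (1/4) * ((14-11)^2=9 + (1-9)^2=64 + (13-16)^2=9 + (6-23)^2=289). Sum = 371. MSE = 371/4.

371/4


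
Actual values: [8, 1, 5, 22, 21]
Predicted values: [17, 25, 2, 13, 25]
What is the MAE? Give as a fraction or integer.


MAE = (1/5) * (|8-17|=9 + |1-25|=24 + |5-2|=3 + |22-13|=9 + |21-25|=4). Sum = 49. MAE = 49/5.

49/5


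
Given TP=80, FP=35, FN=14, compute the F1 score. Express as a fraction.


Precision = 80/115 = 16/23. Recall = 80/94 = 40/47. F1 = 2*P*R/(P+R) = 160/209.

160/209


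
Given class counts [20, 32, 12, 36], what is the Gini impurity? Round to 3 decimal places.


Total = 100. Proportions: 20/100, 32/100, 12/100, 36/100. sum(p_i^2) = 0.2864. Gini = 1 - 0.2864 = 0.7136, which rounds to 0.714.

0.714


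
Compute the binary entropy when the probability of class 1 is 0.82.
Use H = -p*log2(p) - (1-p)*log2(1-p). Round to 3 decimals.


H = -0.82*log2(0.82) - 0.18*log2(0.18) = 0.680.

0.680


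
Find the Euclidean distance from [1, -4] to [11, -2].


d = sqrt(sum of squared differences). (1-11)^2=100, (-4--2)^2=4. Sum = 104.

sqrt(104)


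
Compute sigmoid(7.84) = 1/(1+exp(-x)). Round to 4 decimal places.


sigma(7.84) = 1/(1+e^(-7.84)) = 1/(1+0.000394) = 1/1.000394 = 0.9996.

0.9996


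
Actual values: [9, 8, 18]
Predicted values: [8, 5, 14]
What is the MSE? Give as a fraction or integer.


MSE = (1/3) * ((9-8)^2=1 + (8-5)^2=9 + (18-14)^2=16). Sum = 26. MSE = 26/3.

26/3


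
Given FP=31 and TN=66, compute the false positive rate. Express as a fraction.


FPR = FP / (FP + TN) = 31 / 97 = 31/97.

31/97


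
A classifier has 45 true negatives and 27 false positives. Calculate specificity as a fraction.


Specificity = TN / (TN + FP) = 45 / 72 = 5/8.

5/8


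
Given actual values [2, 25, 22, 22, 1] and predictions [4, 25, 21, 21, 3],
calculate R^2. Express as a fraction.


Mean(y) = 72/5. SS_res = 10. SS_tot = 2806/5. R^2 = 1 - 10/(2806/5) = 1378/1403.

1378/1403


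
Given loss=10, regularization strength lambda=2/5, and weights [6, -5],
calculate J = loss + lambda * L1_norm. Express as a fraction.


L1 norm = sum(|w|) = 11. J = 10 + 2/5 * 11 = 72/5.

72/5


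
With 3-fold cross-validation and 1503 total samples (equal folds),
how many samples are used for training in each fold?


Each validation fold has 1503/3 = 501 samples. Training set = 1503 - 501 = 1002.

1002


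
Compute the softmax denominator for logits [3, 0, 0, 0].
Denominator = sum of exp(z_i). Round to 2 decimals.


Denom = e^3=20.0855 + e^0=1.0000 + e^0=1.0000 + e^0=1.0000. Sum = 23.0855, which rounds to 23.09.

23.09


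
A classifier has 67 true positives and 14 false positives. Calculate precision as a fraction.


Precision = TP / (TP + FP) = 67 / 81 = 67/81.

67/81


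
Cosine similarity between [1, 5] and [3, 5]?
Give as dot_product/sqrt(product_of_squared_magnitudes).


dot = 28. |a|^2 = 26, |b|^2 = 34. cos = 28/sqrt(884).

28/sqrt(884)


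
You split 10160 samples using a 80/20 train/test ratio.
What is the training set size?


Test set = 10160 * 20% = 2032. Training set = 10160 - 2032 = 8128.

8128


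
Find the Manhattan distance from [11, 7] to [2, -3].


d = sum of absolute differences: |11-2|=9 + |7--3|=10 = 19.

19


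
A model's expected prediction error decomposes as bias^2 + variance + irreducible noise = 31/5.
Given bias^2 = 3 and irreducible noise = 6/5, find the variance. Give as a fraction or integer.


Total error = bias^2 + variance + irreducible noise. So variance = 31/5 - 3 - 6/5 = 2.

2


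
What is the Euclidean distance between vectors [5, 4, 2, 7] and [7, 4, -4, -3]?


d = sqrt(sum of squared differences). (5-7)^2=4, (4-4)^2=0, (2--4)^2=36, (7--3)^2=100. Sum = 140.

sqrt(140)


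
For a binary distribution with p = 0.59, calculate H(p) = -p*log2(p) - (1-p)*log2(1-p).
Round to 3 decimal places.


H = -0.59*log2(0.59) - 0.41*log2(0.41) = 0.977.

0.977


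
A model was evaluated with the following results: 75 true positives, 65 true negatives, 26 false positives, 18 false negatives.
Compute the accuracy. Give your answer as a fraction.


Accuracy = (TP + TN) / (TP + TN + FP + FN) = (75 + 65) / 184 = 35/46.

35/46


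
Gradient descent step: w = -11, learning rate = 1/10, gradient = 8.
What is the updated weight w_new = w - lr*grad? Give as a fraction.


w_new = -11 - 1/10 * 8 = -11 - 4/5 = -59/5.

-59/5


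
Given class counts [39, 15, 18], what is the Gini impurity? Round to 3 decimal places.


Total = 72. Proportions: 39/72, 15/72, 18/72. sum(p_i^2) = 0.3993. Gini = 1 - 0.3993 = 0.6007, which rounds to 0.601.

0.601


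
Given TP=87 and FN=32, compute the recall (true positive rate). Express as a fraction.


Recall = TP / (TP + FN) = 87 / 119 = 87/119.

87/119


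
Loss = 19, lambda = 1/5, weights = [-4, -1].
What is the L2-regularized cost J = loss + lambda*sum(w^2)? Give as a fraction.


L2 sq norm = sum(w^2) = 17. J = 19 + 1/5 * 17 = 112/5.

112/5


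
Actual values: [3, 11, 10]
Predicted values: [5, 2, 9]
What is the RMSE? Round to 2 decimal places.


MSE = 28.6667. RMSE = sqrt(28.6667) = 5.35.

5.35


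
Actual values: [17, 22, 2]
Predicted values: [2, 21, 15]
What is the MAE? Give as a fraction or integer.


MAE = (1/3) * (|17-2|=15 + |22-21|=1 + |2-15|=13). Sum = 29. MAE = 29/3.

29/3


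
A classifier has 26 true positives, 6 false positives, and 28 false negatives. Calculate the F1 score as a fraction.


Precision = 26/32 = 13/16. Recall = 26/54 = 13/27. F1 = 2*P*R/(P+R) = 26/43.

26/43


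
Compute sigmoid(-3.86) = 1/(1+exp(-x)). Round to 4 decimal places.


sigma(-3.86) = 1/(1+e^(3.86)) = 1/(1+47.465351) = 1/48.465351 = 0.0206.

0.0206


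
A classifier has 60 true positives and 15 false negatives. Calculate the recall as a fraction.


Recall = TP / (TP + FN) = 60 / 75 = 4/5.

4/5


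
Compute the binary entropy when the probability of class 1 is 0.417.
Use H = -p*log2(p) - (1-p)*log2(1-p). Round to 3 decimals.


H = -0.417*log2(0.417) - 0.583*log2(0.583) = 0.980.

0.980


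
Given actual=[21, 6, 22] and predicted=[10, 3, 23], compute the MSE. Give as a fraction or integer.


MSE = (1/3) * ((21-10)^2=121 + (6-3)^2=9 + (22-23)^2=1). Sum = 131. MSE = 131/3.

131/3


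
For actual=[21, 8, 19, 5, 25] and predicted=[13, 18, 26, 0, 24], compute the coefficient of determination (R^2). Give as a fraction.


Mean(y) = 78/5. SS_res = 239. SS_tot = 1496/5. R^2 = 1 - 239/(1496/5) = 301/1496.

301/1496


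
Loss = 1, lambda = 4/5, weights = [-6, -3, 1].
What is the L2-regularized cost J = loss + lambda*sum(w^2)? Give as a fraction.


L2 sq norm = sum(w^2) = 46. J = 1 + 4/5 * 46 = 189/5.

189/5


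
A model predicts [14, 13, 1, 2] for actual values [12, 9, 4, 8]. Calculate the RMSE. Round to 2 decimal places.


MSE = 16.2500. RMSE = sqrt(16.2500) = 4.03.

4.03


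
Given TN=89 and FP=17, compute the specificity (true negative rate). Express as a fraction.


Specificity = TN / (TN + FP) = 89 / 106 = 89/106.

89/106


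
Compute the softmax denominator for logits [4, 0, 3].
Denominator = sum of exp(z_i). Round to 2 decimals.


Denom = e^4=54.5982 + e^0=1.0000 + e^3=20.0855. Sum = 75.6837, which rounds to 75.68.

75.68


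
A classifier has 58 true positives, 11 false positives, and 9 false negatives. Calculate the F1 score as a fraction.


Precision = 58/69 = 58/69. Recall = 58/67 = 58/67. F1 = 2*P*R/(P+R) = 29/34.

29/34


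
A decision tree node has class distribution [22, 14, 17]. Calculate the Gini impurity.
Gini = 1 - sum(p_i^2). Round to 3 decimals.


Total = 53. Proportions: 22/53, 14/53, 17/53. sum(p_i^2) = 0.3450. Gini = 1 - 0.3450 = 0.6550, which rounds to 0.655.

0.655


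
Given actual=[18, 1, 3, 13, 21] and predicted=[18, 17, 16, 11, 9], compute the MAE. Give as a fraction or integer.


MAE = (1/5) * (|18-18|=0 + |1-17|=16 + |3-16|=13 + |13-11|=2 + |21-9|=12). Sum = 43. MAE = 43/5.

43/5


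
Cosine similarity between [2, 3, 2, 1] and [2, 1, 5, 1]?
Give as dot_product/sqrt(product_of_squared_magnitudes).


dot = 18. |a|^2 = 18, |b|^2 = 31. cos = 18/sqrt(558).

18/sqrt(558)


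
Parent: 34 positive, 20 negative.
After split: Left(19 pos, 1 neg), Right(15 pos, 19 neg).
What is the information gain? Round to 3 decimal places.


H(parent) = 0.9510. H(left) = 0.2864, H(right) = 0.9900. Weighted = (20/54)*0.2864 + (34/54)*0.9900 = 0.7294. IG = 0.9510 - 0.7294 = 0.2216, which rounds to 0.222.

0.222


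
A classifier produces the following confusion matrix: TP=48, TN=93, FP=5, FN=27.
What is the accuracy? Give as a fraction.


Accuracy = (TP + TN) / (TP + TN + FP + FN) = (48 + 93) / 173 = 141/173.

141/173


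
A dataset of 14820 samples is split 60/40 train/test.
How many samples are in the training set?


Test set = 14820 * 40% = 5928. Training set = 14820 - 5928 = 8892.

8892


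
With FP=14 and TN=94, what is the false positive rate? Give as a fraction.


FPR = FP / (FP + TN) = 14 / 108 = 7/54.

7/54


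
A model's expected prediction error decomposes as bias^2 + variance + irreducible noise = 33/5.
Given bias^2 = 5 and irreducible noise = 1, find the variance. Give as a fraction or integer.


Total error = bias^2 + variance + irreducible noise. So variance = 33/5 - 5 - 1 = 3/5.

3/5


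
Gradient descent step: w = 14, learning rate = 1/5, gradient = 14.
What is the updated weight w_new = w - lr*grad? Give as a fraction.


w_new = 14 - 1/5 * 14 = 14 - 14/5 = 56/5.

56/5


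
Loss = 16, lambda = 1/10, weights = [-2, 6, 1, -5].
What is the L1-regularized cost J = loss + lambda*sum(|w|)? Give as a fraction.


L1 norm = sum(|w|) = 14. J = 16 + 1/10 * 14 = 87/5.

87/5


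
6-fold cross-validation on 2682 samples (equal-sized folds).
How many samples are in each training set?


Each validation fold has 2682/6 = 447 samples. Training set = 2682 - 447 = 2235.

2235


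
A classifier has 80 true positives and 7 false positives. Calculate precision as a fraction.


Precision = TP / (TP + FP) = 80 / 87 = 80/87.

80/87


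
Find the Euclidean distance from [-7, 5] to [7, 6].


d = sqrt(sum of squared differences). (-7-7)^2=196, (5-6)^2=1. Sum = 197.

sqrt(197)


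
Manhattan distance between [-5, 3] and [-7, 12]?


d = sum of absolute differences: |-5--7|=2 + |3-12|=9 = 11.

11


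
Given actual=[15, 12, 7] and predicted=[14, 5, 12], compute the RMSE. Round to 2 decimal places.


MSE = 25.0000. RMSE = sqrt(25.0000) = 5.00.

5.00


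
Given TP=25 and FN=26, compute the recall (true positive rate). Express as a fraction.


Recall = TP / (TP + FN) = 25 / 51 = 25/51.

25/51


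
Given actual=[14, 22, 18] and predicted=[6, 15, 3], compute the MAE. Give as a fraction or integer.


MAE = (1/3) * (|14-6|=8 + |22-15|=7 + |18-3|=15). Sum = 30. MAE = 10.

10


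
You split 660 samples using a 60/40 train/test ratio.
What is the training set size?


Test set = 660 * 40% = 264. Training set = 660 - 264 = 396.

396


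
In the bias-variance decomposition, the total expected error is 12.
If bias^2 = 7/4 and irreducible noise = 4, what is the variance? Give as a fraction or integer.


Total error = bias^2 + variance + irreducible noise. So variance = 12 - 7/4 - 4 = 25/4.

25/4


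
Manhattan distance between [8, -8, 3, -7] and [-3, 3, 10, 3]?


d = sum of absolute differences: |8--3|=11 + |-8-3|=11 + |3-10|=7 + |-7-3|=10 = 39.

39


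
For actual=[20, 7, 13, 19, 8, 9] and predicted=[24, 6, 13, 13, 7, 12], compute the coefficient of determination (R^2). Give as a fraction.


Mean(y) = 38/3. SS_res = 63. SS_tot = 484/3. R^2 = 1 - 63/(484/3) = 295/484.

295/484


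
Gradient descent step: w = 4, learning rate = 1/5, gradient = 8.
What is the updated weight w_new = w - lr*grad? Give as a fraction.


w_new = 4 - 1/5 * 8 = 4 - 8/5 = 12/5.

12/5


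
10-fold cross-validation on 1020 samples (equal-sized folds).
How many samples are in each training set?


Each validation fold has 1020/10 = 102 samples. Training set = 1020 - 102 = 918.

918


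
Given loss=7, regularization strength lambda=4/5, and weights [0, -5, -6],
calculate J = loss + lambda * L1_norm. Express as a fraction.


L1 norm = sum(|w|) = 11. J = 7 + 4/5 * 11 = 79/5.

79/5


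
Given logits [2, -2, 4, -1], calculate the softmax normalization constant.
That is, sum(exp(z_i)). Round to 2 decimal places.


Denom = e^2=7.3891 + e^-2=0.1353 + e^4=54.5982 + e^-1=0.3679. Sum = 62.4905, which rounds to 62.49.

62.49


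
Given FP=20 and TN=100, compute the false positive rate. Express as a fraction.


FPR = FP / (FP + TN) = 20 / 120 = 1/6.

1/6


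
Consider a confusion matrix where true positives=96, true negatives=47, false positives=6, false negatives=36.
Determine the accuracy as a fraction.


Accuracy = (TP + TN) / (TP + TN + FP + FN) = (96 + 47) / 185 = 143/185.

143/185


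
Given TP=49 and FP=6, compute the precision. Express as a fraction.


Precision = TP / (TP + FP) = 49 / 55 = 49/55.

49/55


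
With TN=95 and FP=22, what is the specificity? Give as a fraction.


Specificity = TN / (TN + FP) = 95 / 117 = 95/117.

95/117


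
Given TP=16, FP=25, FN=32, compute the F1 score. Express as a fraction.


Precision = 16/41 = 16/41. Recall = 16/48 = 1/3. F1 = 2*P*R/(P+R) = 32/89.

32/89


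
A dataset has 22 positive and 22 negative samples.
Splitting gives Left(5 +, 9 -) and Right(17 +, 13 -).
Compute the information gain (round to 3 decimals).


H(parent) = 1.0000. H(left) = 0.9403, H(right) = 0.9871. Weighted = (14/44)*0.9403 + (30/44)*0.9871 = 0.9722. IG = 1.0000 - 0.9722 = 0.0278, which rounds to 0.028.

0.028


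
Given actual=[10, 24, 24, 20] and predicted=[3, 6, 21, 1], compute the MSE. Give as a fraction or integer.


MSE = (1/4) * ((10-3)^2=49 + (24-6)^2=324 + (24-21)^2=9 + (20-1)^2=361). Sum = 743. MSE = 743/4.

743/4


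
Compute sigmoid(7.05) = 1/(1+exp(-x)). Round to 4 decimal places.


sigma(7.05) = 1/(1+e^(-7.05)) = 1/(1+0.000867) = 1/1.000867 = 0.9991.

0.9991


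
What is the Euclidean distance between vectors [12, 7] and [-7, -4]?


d = sqrt(sum of squared differences). (12--7)^2=361, (7--4)^2=121. Sum = 482.

sqrt(482)


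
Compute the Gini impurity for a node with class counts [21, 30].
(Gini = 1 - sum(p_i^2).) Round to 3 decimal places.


Total = 51. Proportions: 21/51, 30/51. sum(p_i^2) = 0.5156. Gini = 1 - 0.5156 = 0.4844, which rounds to 0.484.

0.484


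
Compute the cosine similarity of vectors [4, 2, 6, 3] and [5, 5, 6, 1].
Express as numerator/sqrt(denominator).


dot = 69. |a|^2 = 65, |b|^2 = 87. cos = 69/sqrt(5655).

69/sqrt(5655)


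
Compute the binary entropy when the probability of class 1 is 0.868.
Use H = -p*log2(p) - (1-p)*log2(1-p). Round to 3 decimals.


H = -0.868*log2(0.868) - 0.132*log2(0.132) = 0.563.

0.563


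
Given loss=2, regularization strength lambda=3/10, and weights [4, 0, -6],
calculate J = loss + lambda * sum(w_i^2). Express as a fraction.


L2 sq norm = sum(w^2) = 52. J = 2 + 3/10 * 52 = 88/5.

88/5


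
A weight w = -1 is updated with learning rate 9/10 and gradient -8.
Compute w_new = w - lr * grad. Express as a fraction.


w_new = -1 - 9/10 * -8 = -1 - -36/5 = 31/5.

31/5


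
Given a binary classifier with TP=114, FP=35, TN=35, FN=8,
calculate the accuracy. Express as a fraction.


Accuracy = (TP + TN) / (TP + TN + FP + FN) = (114 + 35) / 192 = 149/192.

149/192


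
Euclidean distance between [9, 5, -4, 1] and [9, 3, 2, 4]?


d = sqrt(sum of squared differences). (9-9)^2=0, (5-3)^2=4, (-4-2)^2=36, (1-4)^2=9. Sum = 49.

7


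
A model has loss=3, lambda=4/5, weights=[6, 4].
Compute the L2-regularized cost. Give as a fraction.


L2 sq norm = sum(w^2) = 52. J = 3 + 4/5 * 52 = 223/5.

223/5


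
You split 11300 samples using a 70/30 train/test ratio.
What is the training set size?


Test set = 11300 * 30% = 3390. Training set = 11300 - 3390 = 7910.

7910


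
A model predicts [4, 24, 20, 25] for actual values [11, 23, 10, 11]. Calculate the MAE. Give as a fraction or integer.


MAE = (1/4) * (|11-4|=7 + |23-24|=1 + |10-20|=10 + |11-25|=14). Sum = 32. MAE = 8.

8


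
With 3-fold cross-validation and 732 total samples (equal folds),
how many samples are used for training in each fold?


Each validation fold has 732/3 = 244 samples. Training set = 732 - 244 = 488.

488


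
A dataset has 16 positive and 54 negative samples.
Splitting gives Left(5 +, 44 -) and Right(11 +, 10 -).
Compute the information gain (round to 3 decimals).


H(parent) = 0.7755. H(left) = 0.4754, H(right) = 0.9984. Weighted = (49/70)*0.4754 + (21/70)*0.9984 = 0.6323. IG = 0.7755 - 0.6323 = 0.1432, which rounds to 0.143.

0.143


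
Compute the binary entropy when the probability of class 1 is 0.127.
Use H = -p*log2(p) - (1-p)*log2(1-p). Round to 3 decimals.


H = -0.127*log2(0.127) - 0.873*log2(0.873) = 0.549.

0.549


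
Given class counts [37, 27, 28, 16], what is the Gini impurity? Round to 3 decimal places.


Total = 108. Proportions: 37/108, 27/108, 28/108, 16/108. sum(p_i^2) = 0.2690. Gini = 1 - 0.2690 = 0.7310, which rounds to 0.731.

0.731


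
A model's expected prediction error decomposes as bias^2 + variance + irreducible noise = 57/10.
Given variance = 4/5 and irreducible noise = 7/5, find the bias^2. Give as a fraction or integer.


Total error = bias^2 + variance + irreducible noise. So bias^2 = 57/10 - 4/5 - 7/5 = 7/2.

7/2


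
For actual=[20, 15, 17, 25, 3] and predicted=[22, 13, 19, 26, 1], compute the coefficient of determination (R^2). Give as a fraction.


Mean(y) = 16. SS_res = 17. SS_tot = 268. R^2 = 1 - 17/(268) = 251/268.

251/268


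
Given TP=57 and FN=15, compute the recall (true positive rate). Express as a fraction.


Recall = TP / (TP + FN) = 57 / 72 = 19/24.

19/24


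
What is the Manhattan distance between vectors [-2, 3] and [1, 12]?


d = sum of absolute differences: |-2-1|=3 + |3-12|=9 = 12.

12


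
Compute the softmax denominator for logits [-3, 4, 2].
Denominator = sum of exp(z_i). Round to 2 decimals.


Denom = e^-3=0.0498 + e^4=54.5982 + e^2=7.3891. Sum = 62.0371, which rounds to 62.04.

62.04


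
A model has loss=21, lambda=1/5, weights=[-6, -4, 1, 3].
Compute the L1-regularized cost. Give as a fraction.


L1 norm = sum(|w|) = 14. J = 21 + 1/5 * 14 = 119/5.

119/5


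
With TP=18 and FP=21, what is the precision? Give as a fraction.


Precision = TP / (TP + FP) = 18 / 39 = 6/13.

6/13


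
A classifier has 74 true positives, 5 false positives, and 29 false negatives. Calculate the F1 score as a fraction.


Precision = 74/79 = 74/79. Recall = 74/103 = 74/103. F1 = 2*P*R/(P+R) = 74/91.

74/91


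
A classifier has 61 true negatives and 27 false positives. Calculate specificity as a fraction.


Specificity = TN / (TN + FP) = 61 / 88 = 61/88.

61/88


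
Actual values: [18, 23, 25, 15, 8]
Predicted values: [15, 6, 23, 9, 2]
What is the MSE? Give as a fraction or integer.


MSE = (1/5) * ((18-15)^2=9 + (23-6)^2=289 + (25-23)^2=4 + (15-9)^2=36 + (8-2)^2=36). Sum = 374. MSE = 374/5.

374/5


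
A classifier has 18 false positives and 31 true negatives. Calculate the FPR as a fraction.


FPR = FP / (FP + TN) = 18 / 49 = 18/49.

18/49


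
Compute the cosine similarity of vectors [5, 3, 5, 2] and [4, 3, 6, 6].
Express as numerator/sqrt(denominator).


dot = 71. |a|^2 = 63, |b|^2 = 97. cos = 71/sqrt(6111).

71/sqrt(6111)


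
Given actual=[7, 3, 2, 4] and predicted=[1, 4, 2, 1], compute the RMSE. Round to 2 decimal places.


MSE = 11.5000. RMSE = sqrt(11.5000) = 3.39.

3.39


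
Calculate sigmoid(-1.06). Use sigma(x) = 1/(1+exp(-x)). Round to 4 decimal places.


sigma(-1.06) = 1/(1+e^(1.06)) = 1/(1+2.886371) = 1/3.886371 = 0.2573.

0.2573


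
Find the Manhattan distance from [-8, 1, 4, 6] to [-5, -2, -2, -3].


d = sum of absolute differences: |-8--5|=3 + |1--2|=3 + |4--2|=6 + |6--3|=9 = 21.

21


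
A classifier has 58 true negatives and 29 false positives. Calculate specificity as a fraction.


Specificity = TN / (TN + FP) = 58 / 87 = 2/3.

2/3


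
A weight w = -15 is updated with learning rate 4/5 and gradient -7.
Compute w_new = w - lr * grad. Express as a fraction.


w_new = -15 - 4/5 * -7 = -15 - -28/5 = -47/5.

-47/5


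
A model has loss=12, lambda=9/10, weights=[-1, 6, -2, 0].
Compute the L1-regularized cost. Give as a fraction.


L1 norm = sum(|w|) = 9. J = 12 + 9/10 * 9 = 201/10.

201/10


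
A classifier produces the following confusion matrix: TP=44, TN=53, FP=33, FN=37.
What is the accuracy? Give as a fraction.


Accuracy = (TP + TN) / (TP + TN + FP + FN) = (44 + 53) / 167 = 97/167.

97/167


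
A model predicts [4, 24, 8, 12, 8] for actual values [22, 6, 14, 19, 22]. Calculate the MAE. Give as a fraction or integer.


MAE = (1/5) * (|22-4|=18 + |6-24|=18 + |14-8|=6 + |19-12|=7 + |22-8|=14). Sum = 63. MAE = 63/5.

63/5


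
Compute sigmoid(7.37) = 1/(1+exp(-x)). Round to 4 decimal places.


sigma(7.37) = 1/(1+e^(-7.37)) = 1/(1+0.000630) = 1/1.000630 = 0.9994.

0.9994


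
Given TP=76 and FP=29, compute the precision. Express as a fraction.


Precision = TP / (TP + FP) = 76 / 105 = 76/105.

76/105


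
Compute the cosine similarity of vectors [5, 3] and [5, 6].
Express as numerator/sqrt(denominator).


dot = 43. |a|^2 = 34, |b|^2 = 61. cos = 43/sqrt(2074).

43/sqrt(2074)


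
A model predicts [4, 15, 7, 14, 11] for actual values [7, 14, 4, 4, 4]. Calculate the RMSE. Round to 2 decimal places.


MSE = 33.6000. RMSE = sqrt(33.6000) = 5.80.

5.80


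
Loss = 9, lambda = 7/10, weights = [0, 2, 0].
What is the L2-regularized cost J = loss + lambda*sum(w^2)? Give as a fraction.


L2 sq norm = sum(w^2) = 4. J = 9 + 7/10 * 4 = 59/5.

59/5


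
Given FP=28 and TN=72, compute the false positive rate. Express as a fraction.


FPR = FP / (FP + TN) = 28 / 100 = 7/25.

7/25


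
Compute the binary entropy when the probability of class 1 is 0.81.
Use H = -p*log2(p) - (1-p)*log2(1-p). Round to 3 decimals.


H = -0.81*log2(0.81) - 0.19*log2(0.19) = 0.701.

0.701


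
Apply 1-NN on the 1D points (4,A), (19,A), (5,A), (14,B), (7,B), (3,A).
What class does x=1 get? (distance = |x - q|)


Distances: |4-1|=3, |19-1|=18, |5-1|=4, |14-1|=13, |7-1|=6, |3-1|=2. 1 nearest: (3,A). Counts: {'A': 1}. Majority class: A.

A


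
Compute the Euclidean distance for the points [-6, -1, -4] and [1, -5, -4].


d = sqrt(sum of squared differences). (-6-1)^2=49, (-1--5)^2=16, (-4--4)^2=0. Sum = 65.

sqrt(65)


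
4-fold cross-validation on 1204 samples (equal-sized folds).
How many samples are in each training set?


Each validation fold has 1204/4 = 301 samples. Training set = 1204 - 301 = 903.

903


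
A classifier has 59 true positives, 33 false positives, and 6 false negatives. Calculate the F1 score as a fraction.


Precision = 59/92 = 59/92. Recall = 59/65 = 59/65. F1 = 2*P*R/(P+R) = 118/157.

118/157


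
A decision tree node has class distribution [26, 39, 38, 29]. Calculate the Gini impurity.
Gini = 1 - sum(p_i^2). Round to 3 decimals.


Total = 132. Proportions: 26/132, 39/132, 38/132, 29/132. sum(p_i^2) = 0.2572. Gini = 1 - 0.2572 = 0.7428, which rounds to 0.743.

0.743


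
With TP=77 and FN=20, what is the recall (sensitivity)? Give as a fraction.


Recall = TP / (TP + FN) = 77 / 97 = 77/97.

77/97
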